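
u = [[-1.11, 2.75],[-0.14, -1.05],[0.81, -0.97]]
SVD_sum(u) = [[-1.11, 2.75], [0.34, -0.86], [0.45, -1.12]] + [[-0.00,-0.00], [-0.48,-0.19], [0.36,0.15]]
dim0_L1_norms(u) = [2.06, 4.77]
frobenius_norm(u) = 3.39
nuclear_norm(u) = 3.98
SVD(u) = [[0.89, 0.01], [-0.28, 0.80], [-0.36, -0.6]] @ diag([3.330132142990993, 0.6510913224872615]) @ [[-0.37, 0.93], [-0.93, -0.37]]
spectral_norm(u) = 3.33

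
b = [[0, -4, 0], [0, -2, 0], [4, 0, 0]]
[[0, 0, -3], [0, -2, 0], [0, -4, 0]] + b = [[0, -4, -3], [0, -4, 0], [4, -4, 0]]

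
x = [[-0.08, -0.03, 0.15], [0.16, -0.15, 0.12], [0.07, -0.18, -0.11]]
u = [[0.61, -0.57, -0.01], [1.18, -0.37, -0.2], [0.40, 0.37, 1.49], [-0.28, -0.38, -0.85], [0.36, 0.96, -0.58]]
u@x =[[-0.14, 0.07, 0.02], [-0.17, 0.06, 0.15], [0.13, -0.34, -0.06], [-0.10, 0.22, 0.01], [0.08, -0.05, 0.23]]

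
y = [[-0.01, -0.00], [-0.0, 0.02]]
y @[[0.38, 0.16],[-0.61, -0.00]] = [[-0.0, -0.00], [-0.01, 0.0]]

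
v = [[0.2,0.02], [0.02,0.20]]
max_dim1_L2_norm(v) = 0.2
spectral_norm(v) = 0.22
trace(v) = 0.40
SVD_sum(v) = [[0.11, 0.11], [0.11, 0.11]] + [[0.09,-0.09],[-0.09,0.09]]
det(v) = 0.04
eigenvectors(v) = [[0.71, -0.71], [0.71, 0.71]]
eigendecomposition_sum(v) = [[0.11, 0.11], [0.11, 0.11]] + [[0.09, -0.09], [-0.09, 0.09]]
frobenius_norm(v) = 0.28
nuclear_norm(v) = 0.40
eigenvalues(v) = [0.22, 0.18]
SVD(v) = [[-0.71, -0.71], [-0.71, 0.71]] @ diag([0.22000000000000003, 0.18]) @ [[-0.71, -0.71],[-0.71, 0.71]]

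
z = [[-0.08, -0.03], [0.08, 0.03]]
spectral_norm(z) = 0.12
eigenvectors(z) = [[-0.71, 0.35], [0.71, -0.94]]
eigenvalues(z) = [-0.05, 0.0]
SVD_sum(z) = [[-0.08,  -0.03], [0.08,  0.03]] + [[-0.00, 0.00], [-0.0, 0.00]]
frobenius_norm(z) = 0.12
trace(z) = -0.05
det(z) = 0.00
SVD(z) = [[-0.71, 0.71], [0.71, 0.71]] @ diag([0.12083045973594572, 1.0219371024636742e-17]) @ [[0.94,0.35], [-0.35,0.94]]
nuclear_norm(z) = 0.12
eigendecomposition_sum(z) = [[-0.08,-0.03], [0.08,0.03]] + [[-0.00,-0.00], [0.0,0.0]]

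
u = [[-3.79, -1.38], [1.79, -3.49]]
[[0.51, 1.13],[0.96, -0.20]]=u @ [[-0.03, -0.27], [-0.29, -0.08]]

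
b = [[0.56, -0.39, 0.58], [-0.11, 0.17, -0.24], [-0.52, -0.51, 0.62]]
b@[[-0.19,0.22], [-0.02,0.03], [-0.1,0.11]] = [[-0.16,  0.18], [0.04,  -0.05], [0.05,  -0.06]]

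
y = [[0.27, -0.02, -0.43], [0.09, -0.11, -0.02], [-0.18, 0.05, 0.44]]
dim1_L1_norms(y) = [0.72, 0.22, 0.67]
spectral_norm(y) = 0.70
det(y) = -0.01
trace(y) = 0.60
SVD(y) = [[-0.73, -0.03, 0.69], [-0.1, -0.98, -0.15], [0.68, -0.17, 0.71]] @ diag([0.69802437147735, 0.1274384171210862, 0.06181768893547426]) @ [[-0.47, 0.09, 0.88], [-0.51, 0.79, -0.35], [0.72, 0.61, 0.33]]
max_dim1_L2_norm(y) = 0.51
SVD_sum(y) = [[0.24, -0.04, -0.45], [0.03, -0.01, -0.06], [-0.22, 0.04, 0.42]] + [[0.00, -0.0, 0.00],[0.06, -0.10, 0.04],[0.01, -0.02, 0.01]] + [[0.03, 0.03, 0.01], [-0.01, -0.01, -0.0], [0.03, 0.03, 0.01]]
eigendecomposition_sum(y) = [[0.23, -0.04, -0.48], [0.03, -0.01, -0.07], [-0.20, 0.03, 0.42]] + [[0.05, 0.01, 0.06], [0.02, 0.00, 0.02], [0.02, 0.0, 0.02]] + [[-0.0, 0.01, -0.00], [0.04, -0.11, 0.02], [-0.00, 0.01, -0.00]]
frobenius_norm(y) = 0.71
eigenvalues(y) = [0.64, 0.08, -0.11]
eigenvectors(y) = [[-0.75,  -0.85,  -0.08], [-0.11,  -0.37,  0.99], [0.65,  -0.37,  -0.11]]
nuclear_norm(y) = 0.89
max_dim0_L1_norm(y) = 0.89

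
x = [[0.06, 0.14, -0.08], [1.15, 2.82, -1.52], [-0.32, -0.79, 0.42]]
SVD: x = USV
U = [[-0.05,0.67,-0.74], [-0.96,0.17,0.21], [0.27,0.73,0.63]]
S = [3.54, 0.01, 0.0]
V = [[-0.34, -0.83, 0.45], [0.3, -0.54, -0.78], [-0.89, 0.13, -0.43]]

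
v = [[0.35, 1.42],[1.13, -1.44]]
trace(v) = -1.09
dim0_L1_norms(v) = [1.48, 2.86]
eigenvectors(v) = [[0.91, -0.5], [0.42, 0.86]]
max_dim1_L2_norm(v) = 1.83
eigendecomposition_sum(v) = [[0.79,  0.46], [0.37,  0.21]] + [[-0.44, 0.96], [0.76, -1.65]]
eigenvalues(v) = [1.01, -2.1]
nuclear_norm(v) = 3.12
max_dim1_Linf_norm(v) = 1.44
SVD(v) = [[-0.57,0.82],[0.82,0.57]] @ diag([2.121730061608122, 0.9938116248406406]) @ [[0.34, -0.94], [0.94, 0.34]]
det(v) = -2.11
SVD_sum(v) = [[-0.42, 1.14],[0.6, -1.63]] + [[0.77, 0.28],  [0.53, 0.19]]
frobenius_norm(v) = 2.34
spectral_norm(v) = 2.12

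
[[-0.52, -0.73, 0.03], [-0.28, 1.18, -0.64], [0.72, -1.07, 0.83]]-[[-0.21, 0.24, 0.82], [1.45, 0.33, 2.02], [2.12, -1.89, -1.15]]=[[-0.31, -0.97, -0.79], [-1.73, 0.85, -2.66], [-1.40, 0.82, 1.98]]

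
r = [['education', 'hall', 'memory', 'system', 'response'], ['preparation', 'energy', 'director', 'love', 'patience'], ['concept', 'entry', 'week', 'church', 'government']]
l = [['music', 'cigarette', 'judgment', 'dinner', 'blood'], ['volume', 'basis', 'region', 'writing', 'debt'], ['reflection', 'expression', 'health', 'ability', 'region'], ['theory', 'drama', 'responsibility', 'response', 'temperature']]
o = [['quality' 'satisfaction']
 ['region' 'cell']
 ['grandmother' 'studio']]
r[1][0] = 'preparation'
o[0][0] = 'quality'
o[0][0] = 'quality'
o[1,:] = ['region', 'cell']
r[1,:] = ['preparation', 'energy', 'director', 'love', 'patience']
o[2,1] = 'studio'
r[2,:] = ['concept', 'entry', 'week', 'church', 'government']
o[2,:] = ['grandmother', 'studio']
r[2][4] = 'government'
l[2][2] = 'health'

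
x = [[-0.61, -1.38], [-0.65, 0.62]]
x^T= [[-0.61, -0.65], [-1.38, 0.62]]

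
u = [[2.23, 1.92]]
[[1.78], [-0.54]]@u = [[3.97, 3.42],[-1.20, -1.04]]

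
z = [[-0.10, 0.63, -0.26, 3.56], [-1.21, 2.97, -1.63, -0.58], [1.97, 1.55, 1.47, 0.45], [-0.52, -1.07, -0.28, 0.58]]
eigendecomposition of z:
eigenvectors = [[(-0.28+0j),0.12-0.50j,0.12+0.50j,-0.66+0.00j],[(0.81+0j),-0.03-0.36j,(-0.03+0.36j),(0.14+0j)],[0.37+0.00j,(-0.72+0j),(-0.72-0j),(0.74+0j)],[(-0.35+0j),0.30-0.02j,(0.3+0.02j),0.01+0.00j]]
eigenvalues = [(2.9+0j), (1.02+2.17j), (1.02-2.17j), (-0.01+0j)]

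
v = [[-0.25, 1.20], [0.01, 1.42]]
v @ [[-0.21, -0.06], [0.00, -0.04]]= [[0.05,-0.03], [-0.00,-0.06]]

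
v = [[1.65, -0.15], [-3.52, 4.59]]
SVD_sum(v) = [[0.75, -0.9], [-3.7, 4.44]] + [[0.90, 0.75],[0.18, 0.15]]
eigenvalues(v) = [1.48, 4.76]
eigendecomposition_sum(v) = [[1.4,  0.07], [1.59,  0.08]] + [[0.25,-0.22], [-5.11,4.51]]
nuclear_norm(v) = 7.09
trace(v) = 6.24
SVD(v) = [[-0.2, 0.98], [0.98, 0.2]] @ diag([5.8971272702959, 1.194734262475308]) @ [[-0.64, 0.77], [0.77, 0.64]]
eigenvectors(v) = [[-0.66, 0.05],[-0.75, -1.0]]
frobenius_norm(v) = 6.02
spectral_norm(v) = 5.90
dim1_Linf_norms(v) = [1.65, 4.59]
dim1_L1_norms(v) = [1.8, 8.11]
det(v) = 7.05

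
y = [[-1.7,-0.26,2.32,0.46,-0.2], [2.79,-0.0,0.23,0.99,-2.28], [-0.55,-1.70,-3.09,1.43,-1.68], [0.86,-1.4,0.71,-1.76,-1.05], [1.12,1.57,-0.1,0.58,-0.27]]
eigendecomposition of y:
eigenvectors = [[0.21+0.25j, 0.21-0.25j, -0.62+0.00j, -0.62-0.00j, (0.41+0j)], [0.65+0.00j, (0.65-0j), (0.39+0j), (0.39-0j), -0.53+0.00j], [(-0.08+0.39j), -0.08-0.39j, (0.44-0.3j), (0.44+0.3j), 0.12+0.00j], [(0.06+0.36j), (0.06-0.36j), (0.32+0.27j), (0.32-0.27j), 0.44+0.00j], [(0.21-0.38j), 0.21+0.38j, 0.00-0.06j, 0.00+0.06j, (0.59+0j)]]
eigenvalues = [(0.23+3.11j), (0.23-3.11j), (-3.4+0.91j), (-3.4-0.91j), (-0.49+0j)]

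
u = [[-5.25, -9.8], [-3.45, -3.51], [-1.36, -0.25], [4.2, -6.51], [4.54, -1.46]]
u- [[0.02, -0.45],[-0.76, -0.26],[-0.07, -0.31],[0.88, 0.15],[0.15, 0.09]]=[[-5.27, -9.35],[-2.69, -3.25],[-1.29, 0.06],[3.32, -6.66],[4.39, -1.55]]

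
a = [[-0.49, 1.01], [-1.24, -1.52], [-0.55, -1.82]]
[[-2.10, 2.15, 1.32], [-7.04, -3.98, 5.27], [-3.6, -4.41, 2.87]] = a@ [[5.16, 0.38, -3.67], [0.42, 2.31, -0.47]]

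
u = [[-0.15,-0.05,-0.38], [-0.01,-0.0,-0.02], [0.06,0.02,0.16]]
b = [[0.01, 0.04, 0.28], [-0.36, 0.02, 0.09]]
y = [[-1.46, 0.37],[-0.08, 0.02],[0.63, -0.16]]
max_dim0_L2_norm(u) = 0.41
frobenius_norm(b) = 0.47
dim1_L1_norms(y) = [1.83, 0.1, 0.79]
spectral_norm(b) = 0.38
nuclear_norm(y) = 1.64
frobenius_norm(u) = 0.45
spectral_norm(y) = 1.64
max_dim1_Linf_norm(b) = 0.36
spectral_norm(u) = 0.45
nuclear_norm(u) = 0.45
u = y @ b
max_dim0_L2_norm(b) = 0.36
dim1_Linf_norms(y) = [1.46, 0.08, 0.63]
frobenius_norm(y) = 1.64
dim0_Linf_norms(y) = [1.46, 0.37]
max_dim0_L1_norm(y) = 2.17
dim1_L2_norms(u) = [0.41, 0.02, 0.17]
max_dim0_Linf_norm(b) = 0.36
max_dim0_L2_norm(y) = 1.59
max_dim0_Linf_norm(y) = 1.46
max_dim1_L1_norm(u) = 0.58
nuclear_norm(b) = 0.65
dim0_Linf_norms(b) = [0.36, 0.04, 0.28]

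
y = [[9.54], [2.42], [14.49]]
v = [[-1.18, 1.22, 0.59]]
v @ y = [[0.24]]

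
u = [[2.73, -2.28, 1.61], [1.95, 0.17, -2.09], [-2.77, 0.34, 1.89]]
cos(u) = [[-9.10, 6.76, -2.97], [-4.36, -0.8, 7.19], [7.13, 0.38, -6.14]]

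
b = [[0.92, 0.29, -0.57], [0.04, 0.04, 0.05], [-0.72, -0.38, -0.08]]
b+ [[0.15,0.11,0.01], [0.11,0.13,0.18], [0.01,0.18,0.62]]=[[1.07, 0.4, -0.56], [0.15, 0.17, 0.23], [-0.71, -0.2, 0.54]]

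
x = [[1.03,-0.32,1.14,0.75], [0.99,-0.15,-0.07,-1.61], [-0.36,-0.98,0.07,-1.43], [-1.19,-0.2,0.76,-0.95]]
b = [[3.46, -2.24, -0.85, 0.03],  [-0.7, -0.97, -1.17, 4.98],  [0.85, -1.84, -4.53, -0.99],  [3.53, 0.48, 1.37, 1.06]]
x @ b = [[7.4, -3.73, -4.64, -1.9], [-2.21, -2.72, -2.55, -2.35], [-5.55, 0.94, -0.82, -6.48], [-6.68, 1.01, -3.50, -2.79]]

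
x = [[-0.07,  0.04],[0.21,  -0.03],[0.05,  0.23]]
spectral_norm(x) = 0.24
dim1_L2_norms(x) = [0.08, 0.21, 0.24]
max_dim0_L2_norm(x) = 0.24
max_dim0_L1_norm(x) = 0.33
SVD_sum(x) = [[0.0, 0.01],[0.03, 0.06],[0.10, 0.21]] + [[-0.07, 0.03], [0.18, -0.09], [-0.05, 0.02]]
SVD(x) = [[0.03, 0.36], [0.27, -0.9], [0.96, 0.24]] @ diag([0.23778630999116254, 0.22440514873947695]) @ [[0.43, 0.90],[-0.90, 0.43]]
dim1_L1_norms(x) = [0.11, 0.24, 0.28]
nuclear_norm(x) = 0.46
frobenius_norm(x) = 0.33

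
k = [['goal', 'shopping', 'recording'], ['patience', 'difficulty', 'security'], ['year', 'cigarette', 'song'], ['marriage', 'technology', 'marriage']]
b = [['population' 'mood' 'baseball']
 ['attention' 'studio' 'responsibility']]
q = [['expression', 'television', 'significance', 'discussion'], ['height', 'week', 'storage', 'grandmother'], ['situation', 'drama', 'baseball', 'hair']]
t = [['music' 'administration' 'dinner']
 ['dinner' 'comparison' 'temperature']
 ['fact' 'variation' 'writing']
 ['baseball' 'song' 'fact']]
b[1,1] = 'studio'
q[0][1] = 'television'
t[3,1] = 'song'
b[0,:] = ['population', 'mood', 'baseball']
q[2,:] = ['situation', 'drama', 'baseball', 'hair']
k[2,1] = 'cigarette'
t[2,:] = ['fact', 'variation', 'writing']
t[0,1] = 'administration'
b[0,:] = ['population', 'mood', 'baseball']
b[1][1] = 'studio'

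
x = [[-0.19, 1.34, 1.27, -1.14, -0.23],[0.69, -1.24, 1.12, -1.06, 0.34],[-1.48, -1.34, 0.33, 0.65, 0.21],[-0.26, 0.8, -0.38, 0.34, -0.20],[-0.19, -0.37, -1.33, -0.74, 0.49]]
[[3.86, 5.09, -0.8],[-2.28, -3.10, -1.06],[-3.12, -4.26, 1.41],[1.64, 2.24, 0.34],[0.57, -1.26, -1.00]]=x @[[-0.4, -0.15, -0.42], [2.44, 2.80, -0.03], [-0.21, 0.12, 0.25], [-0.88, -0.75, 1.02], [0.96, -1.33, -0.01]]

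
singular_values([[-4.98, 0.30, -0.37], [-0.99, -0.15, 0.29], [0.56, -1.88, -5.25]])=[5.65, 5.05, 0.31]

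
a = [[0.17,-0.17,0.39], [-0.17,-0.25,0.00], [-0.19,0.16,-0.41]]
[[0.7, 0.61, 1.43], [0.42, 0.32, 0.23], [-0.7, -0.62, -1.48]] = a@[[1.85, 0.27, 2.21], [-2.93, -1.46, -2.44], [-0.29, 0.81, 1.63]]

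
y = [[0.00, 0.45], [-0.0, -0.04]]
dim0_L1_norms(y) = [0.0, 0.49]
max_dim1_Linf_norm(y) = 0.45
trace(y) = -0.04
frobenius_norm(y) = 0.45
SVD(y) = [[-1.00,-0.09], [0.09,-1.0]] @ diag([0.45177427992306074, 0.0]) @ [[-0.00, -1.00], [-1.00, 0.0]]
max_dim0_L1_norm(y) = 0.49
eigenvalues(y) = [0.0, -0.04]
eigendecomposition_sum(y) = [[0.0, 0.00],[0.0, 0.00]] + [[-0.00, 0.45], [-0.00, -0.04]]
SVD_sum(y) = [[0.00, 0.45], [0.00, -0.04]] + [[0.00, 0.0], [0.00, 0.0]]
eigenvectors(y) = [[1.0, -1.00], [0.0, 0.09]]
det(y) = 0.00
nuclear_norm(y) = 0.45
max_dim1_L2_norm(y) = 0.45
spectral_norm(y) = 0.45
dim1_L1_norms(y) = [0.45, 0.04]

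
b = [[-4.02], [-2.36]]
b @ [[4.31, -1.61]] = [[-17.33, 6.47], [-10.17, 3.8]]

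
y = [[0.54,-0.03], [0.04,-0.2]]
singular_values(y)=[0.54, 0.2]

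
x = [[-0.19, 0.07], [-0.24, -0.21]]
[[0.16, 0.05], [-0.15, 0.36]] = x @ [[-0.4, -0.61], [1.15, -1.01]]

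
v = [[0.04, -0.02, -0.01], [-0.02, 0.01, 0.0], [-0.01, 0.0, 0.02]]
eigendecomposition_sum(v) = [[0.04, -0.02, -0.01], [-0.02, 0.01, 0.01], [-0.01, 0.01, 0.00]] + [[-0.0,  -0.0,  -0.0], [-0.00,  -0.00,  -0.00], [-0.0,  -0.00,  -0.0]] + [[0.00,-0.00,0.00], [-0.00,0.00,-0.01], [0.00,-0.01,0.02]]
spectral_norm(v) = 0.05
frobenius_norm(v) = 0.06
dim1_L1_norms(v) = [0.07, 0.03, 0.03]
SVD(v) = [[-0.87, 0.14, 0.47], [0.41, -0.32, 0.85], [0.27, 0.94, 0.22]] @ diag([0.05249140538129551, 0.018536345109670914, 0.0010277504909664093]) @ [[-0.87, 0.41, 0.27], [0.14, -0.32, 0.94], [-0.47, -0.85, -0.22]]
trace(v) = 0.07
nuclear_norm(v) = 0.07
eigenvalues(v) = [0.05, -0.0, 0.02]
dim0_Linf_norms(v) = [0.04, 0.02, 0.02]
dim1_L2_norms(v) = [0.05, 0.02, 0.02]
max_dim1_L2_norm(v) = 0.05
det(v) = -0.00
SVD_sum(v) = [[0.04, -0.02, -0.01], [-0.02, 0.01, 0.01], [-0.01, 0.01, 0.00]] + [[0.00, -0.0, 0.00], [-0.00, 0.00, -0.01], [0.00, -0.01, 0.02]] + [[-0.00,  -0.0,  -0.00], [-0.00,  -0.0,  -0.00], [-0.0,  -0.0,  -0.00]]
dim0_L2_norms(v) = [0.05, 0.02, 0.02]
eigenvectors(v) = [[0.87, -0.47, 0.14], [-0.41, -0.85, -0.32], [-0.27, -0.22, 0.94]]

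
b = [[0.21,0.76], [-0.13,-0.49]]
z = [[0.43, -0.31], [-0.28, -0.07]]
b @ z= [[-0.12, -0.12], [0.08, 0.07]]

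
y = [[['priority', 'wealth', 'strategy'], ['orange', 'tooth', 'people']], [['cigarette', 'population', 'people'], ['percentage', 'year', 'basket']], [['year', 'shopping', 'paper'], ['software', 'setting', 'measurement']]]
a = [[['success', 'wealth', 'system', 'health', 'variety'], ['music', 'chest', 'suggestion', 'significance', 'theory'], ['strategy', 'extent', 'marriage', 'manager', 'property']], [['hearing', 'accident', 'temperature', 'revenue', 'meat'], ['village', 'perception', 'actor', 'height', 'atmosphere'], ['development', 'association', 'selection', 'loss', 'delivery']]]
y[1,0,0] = 'cigarette'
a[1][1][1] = 'perception'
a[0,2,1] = 'extent'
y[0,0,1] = 'wealth'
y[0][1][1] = 'tooth'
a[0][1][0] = 'music'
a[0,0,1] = 'wealth'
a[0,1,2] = 'suggestion'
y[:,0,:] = [['priority', 'wealth', 'strategy'], ['cigarette', 'population', 'people'], ['year', 'shopping', 'paper']]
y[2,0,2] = 'paper'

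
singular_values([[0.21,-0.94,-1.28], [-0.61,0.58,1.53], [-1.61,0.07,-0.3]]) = [2.35, 1.64, 0.34]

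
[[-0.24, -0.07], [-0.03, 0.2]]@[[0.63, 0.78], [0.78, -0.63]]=[[-0.21, -0.14], [0.14, -0.15]]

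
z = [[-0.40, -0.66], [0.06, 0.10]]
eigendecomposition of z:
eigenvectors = [[-0.99, 0.85], [0.15, -0.52]]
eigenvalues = [-0.3, 0.0]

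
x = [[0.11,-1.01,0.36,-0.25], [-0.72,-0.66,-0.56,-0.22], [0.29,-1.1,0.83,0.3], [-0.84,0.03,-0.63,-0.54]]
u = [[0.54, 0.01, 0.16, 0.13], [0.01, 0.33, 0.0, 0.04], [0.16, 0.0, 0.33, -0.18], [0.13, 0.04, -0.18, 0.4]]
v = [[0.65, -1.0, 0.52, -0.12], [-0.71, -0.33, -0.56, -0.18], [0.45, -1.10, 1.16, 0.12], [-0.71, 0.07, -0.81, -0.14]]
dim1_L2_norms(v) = [1.31, 0.98, 1.67, 1.09]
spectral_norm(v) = 2.29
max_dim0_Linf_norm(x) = 1.1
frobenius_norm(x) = 2.45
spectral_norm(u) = 0.64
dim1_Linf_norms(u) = [0.54, 0.33, 0.33, 0.4]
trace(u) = 1.60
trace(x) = -0.26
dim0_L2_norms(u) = [0.58, 0.33, 0.41, 0.46]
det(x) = 0.20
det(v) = -0.03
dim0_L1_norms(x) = [1.96, 2.8, 2.38, 1.31]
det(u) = 0.01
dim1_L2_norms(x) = [1.11, 1.15, 1.44, 1.18]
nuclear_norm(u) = 1.60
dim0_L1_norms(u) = [0.84, 0.38, 0.67, 0.75]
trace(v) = 1.34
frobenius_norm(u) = 0.91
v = u + x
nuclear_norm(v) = 3.84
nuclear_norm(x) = 3.96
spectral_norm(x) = 1.87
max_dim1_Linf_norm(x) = 1.1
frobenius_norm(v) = 2.57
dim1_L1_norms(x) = [1.73, 2.16, 2.52, 2.04]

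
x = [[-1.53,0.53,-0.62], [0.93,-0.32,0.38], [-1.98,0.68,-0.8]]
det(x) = -0.00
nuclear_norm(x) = 3.03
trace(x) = -2.65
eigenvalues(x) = [(-2.65+0j), 0j, -0j]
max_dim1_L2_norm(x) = 2.24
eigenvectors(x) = [[-0.57+0.00j, 0.23+0.22j, (0.23-0.22j)], [(0.35+0j), -0.14+0.63j, -0.14-0.63j], [(-0.74+0j), -0.69+0.00j, (-0.69-0j)]]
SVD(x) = [[-0.57, 0.48, -0.67], [0.35, -0.6, -0.72], [-0.74, -0.65, 0.18]] @ diag([3.023355071260897, 0.003734656966520552, 0.0031883253221621547]) @ [[0.88, -0.3, 0.36], [0.47, 0.51, -0.72], [-0.03, -0.8, -0.6]]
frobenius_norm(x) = 3.02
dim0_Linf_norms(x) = [1.98, 0.68, 0.8]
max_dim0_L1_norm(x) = 4.44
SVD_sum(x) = [[-1.53, 0.53, -0.62], [0.93, -0.32, 0.38], [-1.98, 0.68, -0.8]] + [[0.00, 0.0, -0.00], [-0.00, -0.0, 0.0], [-0.00, -0.00, 0.00]] + [[0.00,0.0,0.0], [0.0,0.00,0.0], [-0.0,-0.00,-0.0]]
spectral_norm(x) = 3.02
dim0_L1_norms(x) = [4.44, 1.53, 1.8]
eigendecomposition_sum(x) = [[-1.53+0.00j, 0.53+0.00j, -0.62+0.00j], [0.93-0.00j, (-0.32-0j), 0.38-0.00j], [-1.98+0.00j, (0.68+0j), -0.80+0.00j]] + [[0.00+0.00j, 0.00-0.00j, -0j], [-0.00+0.00j, 0j, -0j], [(-0-0j), -0.00+0.00j, 0j]] + [[0.00-0.00j, 0.00+0.00j, 0j], [(-0-0j), -0j, 0.00+0.00j], [(-0+0j), -0.00-0.00j, -0j]]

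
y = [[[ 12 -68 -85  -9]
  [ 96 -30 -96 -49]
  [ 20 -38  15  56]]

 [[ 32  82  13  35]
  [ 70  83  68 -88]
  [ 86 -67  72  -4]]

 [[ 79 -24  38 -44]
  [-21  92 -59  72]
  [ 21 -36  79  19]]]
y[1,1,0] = 70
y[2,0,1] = -24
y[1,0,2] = 13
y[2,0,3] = -44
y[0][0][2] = -85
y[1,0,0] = 32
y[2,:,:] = [[79, -24, 38, -44], [-21, 92, -59, 72], [21, -36, 79, 19]]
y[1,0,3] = 35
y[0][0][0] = 12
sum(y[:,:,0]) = 395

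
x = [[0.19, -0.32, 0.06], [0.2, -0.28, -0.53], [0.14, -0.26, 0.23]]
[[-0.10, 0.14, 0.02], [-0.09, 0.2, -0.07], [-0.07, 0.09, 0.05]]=x@[[-0.15,0.02,-0.15], [0.21,-0.46,-0.13], [0.01,-0.13,0.14]]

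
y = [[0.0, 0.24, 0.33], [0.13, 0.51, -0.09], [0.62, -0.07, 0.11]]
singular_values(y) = [0.65, 0.56, 0.34]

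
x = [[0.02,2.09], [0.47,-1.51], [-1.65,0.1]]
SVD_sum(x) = [[-0.43, 1.99], [0.33, -1.54], [-0.09, 0.43]] + [[0.45, 0.10], [0.14, 0.03], [-1.56, -0.33]]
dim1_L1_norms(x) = [2.11, 1.98, 1.75]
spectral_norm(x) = 2.61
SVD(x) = [[0.78, 0.27], [-0.60, 0.09], [0.17, -0.96]] @ diag([2.614653898094915, 1.663004808524938]) @ [[-0.21,  0.98], [0.98,  0.21]]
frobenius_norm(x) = 3.10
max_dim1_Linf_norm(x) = 2.09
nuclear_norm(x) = 4.28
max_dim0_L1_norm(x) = 3.7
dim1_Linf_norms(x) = [2.09, 1.51, 1.65]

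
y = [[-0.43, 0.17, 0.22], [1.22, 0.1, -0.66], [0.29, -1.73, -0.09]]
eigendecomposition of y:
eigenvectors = [[0.27,-0.47,0.07], [-0.56,-0.04,-0.53], [-0.78,-0.88,0.85]]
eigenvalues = [-1.42, -0.01, 1.01]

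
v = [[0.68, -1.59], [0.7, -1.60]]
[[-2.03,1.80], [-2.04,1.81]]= v @ [[0.26, -0.23], [1.39, -1.23]]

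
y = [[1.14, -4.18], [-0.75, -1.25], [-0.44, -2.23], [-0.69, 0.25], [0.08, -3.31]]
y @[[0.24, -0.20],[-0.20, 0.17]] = [[1.11, -0.94], [0.07, -0.06], [0.34, -0.29], [-0.22, 0.18], [0.68, -0.58]]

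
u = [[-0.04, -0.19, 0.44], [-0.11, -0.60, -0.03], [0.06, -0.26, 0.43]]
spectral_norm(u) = 0.78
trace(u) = -0.21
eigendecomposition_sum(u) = [[-0.02, -0.09, 0.0],[-0.12, -0.61, 0.03],[-0.03, -0.15, 0.01]] + [[-0.08, -0.0, 0.07], [0.02, 0.0, -0.01], [0.02, 0.0, -0.01]] + [[0.06, -0.10, 0.37], [-0.01, 0.01, -0.05], [0.07, -0.11, 0.44]]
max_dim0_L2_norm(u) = 0.68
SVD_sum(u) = [[-0.03, -0.33, 0.26], [-0.03, -0.36, 0.28], [-0.03, -0.37, 0.28]] + [[0.04, 0.13, 0.18], [-0.08, -0.24, -0.31], [0.04, 0.11, 0.15]] + [[-0.05, 0.01, 0.01], [-0.0, 0.0, 0.0], [0.05, -0.01, -0.01]]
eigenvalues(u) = [-0.62, -0.1, 0.51]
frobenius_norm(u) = 0.93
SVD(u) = [[0.54, -0.45, -0.71], [0.59, 0.8, -0.06], [0.6, -0.39, 0.7]] @ diag([0.7787246969490162, 0.4978294927598832, 0.07844515600150236]) @ [[-0.07, -0.79, 0.61], [-0.19, -0.59, -0.78], [0.98, -0.17, -0.11]]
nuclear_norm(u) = 1.35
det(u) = 0.03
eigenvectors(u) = [[0.14,0.96,0.64],[0.96,-0.20,-0.08],[0.23,-0.21,0.76]]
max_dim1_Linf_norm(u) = 0.6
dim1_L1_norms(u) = [0.67, 0.74, 0.75]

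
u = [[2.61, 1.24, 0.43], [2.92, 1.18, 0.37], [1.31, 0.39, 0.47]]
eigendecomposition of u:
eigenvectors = [[0.65, 0.43, -0.05], [0.69, -0.82, -0.24], [0.31, -0.37, 0.97]]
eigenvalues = [4.12, -0.16, 0.3]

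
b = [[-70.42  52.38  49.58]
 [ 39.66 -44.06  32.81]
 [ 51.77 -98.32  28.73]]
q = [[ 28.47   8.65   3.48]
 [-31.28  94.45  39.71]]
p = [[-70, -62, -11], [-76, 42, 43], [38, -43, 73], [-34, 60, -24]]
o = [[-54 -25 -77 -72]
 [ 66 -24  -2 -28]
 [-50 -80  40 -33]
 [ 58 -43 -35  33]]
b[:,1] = [52.38, -44.06, -98.32]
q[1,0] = -31.28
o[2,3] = -33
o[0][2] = -77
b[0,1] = 52.38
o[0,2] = -77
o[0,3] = -72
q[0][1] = 8.65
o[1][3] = -28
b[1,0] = 39.66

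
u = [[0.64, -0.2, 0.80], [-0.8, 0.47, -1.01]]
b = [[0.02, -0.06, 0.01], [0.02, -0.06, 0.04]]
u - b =[[0.62, -0.14, 0.79], [-0.82, 0.53, -1.05]]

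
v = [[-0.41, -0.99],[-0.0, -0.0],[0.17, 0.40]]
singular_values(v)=[1.16, 0.0]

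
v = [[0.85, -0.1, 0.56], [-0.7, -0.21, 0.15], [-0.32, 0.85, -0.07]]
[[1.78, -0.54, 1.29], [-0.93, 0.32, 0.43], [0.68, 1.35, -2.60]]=v @ [[1.24, -0.76, 0.46], [1.4, 1.34, -2.79], [1.55, 0.43, 1.1]]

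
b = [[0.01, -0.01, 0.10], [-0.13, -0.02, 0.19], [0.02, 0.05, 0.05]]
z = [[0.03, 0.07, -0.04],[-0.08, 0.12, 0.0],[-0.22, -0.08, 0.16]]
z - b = [[0.02, 0.08, -0.14], [0.05, 0.14, -0.19], [-0.24, -0.13, 0.11]]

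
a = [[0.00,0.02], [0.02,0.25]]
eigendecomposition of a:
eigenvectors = [[-1.00,-0.08], [0.08,-1.0]]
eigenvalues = [-0.0, 0.25]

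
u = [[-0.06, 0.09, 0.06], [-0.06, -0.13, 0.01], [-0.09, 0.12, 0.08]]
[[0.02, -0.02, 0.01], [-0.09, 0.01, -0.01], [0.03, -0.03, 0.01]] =u @ [[0.41,0.05,-0.14],  [0.53,-0.09,0.12],  [0.0,-0.20,-0.2]]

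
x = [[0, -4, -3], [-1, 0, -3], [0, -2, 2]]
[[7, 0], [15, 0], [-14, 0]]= x @ [[0, 0], [2, 0], [-5, 0]]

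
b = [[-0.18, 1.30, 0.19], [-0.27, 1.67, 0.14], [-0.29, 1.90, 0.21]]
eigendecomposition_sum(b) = [[-0.24, 1.44, 0.11],  [-0.28, 1.69, 0.13],  [-0.33, 2.0, 0.16]] + [[0.06, -0.14, 0.08], [0.01, -0.02, 0.01], [0.04, -0.1, 0.05]] + [[0.0,0.0,-0.0], [0.00,0.0,-0.0], [-0.00,-0.00,0.00]]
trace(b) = 1.70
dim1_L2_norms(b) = [1.33, 1.7, 1.93]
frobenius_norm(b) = 2.89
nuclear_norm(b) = 2.96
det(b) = 0.00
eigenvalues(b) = [1.61, 0.09, 0.0]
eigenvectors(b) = [[0.48, 0.82, -0.93],[0.57, 0.09, -0.18],[0.67, 0.56, 0.33]]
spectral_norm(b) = 2.89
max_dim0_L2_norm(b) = 2.84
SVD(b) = [[-0.46, 0.76, -0.46], [-0.59, -0.65, -0.49], [-0.67, 0.05, 0.74]] @ diag([2.893689015103615, 0.0682826265231541, 0.001169095277338233]) @ [[0.15, -0.98, -0.11], [0.36, -0.05, 0.93], [-0.92, -0.18, 0.34]]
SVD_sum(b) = [[-0.20,1.30,0.14], [-0.25,1.67,0.18], [-0.29,1.90,0.21]] + [[0.02,-0.0,0.05], [-0.02,0.00,-0.04], [0.0,-0.00,0.0]] + [[0.00, 0.00, -0.0], [0.0, 0.0, -0.00], [-0.00, -0.00, 0.0]]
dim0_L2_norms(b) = [0.44, 2.84, 0.32]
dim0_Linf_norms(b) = [0.29, 1.9, 0.21]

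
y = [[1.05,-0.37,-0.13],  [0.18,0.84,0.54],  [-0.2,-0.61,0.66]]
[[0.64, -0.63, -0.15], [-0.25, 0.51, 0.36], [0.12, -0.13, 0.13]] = y @ [[0.47, -0.38, -0.03], [-0.38, 0.56, 0.20], [-0.03, 0.2, 0.37]]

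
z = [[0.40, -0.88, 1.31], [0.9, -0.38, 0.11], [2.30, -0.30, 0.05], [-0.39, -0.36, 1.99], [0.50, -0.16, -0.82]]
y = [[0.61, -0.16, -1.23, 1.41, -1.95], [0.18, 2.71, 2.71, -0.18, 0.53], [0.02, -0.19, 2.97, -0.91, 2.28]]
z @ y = [[0.11,-2.70,1.01,-0.47,1.74], [0.48,-1.19,-1.81,1.24,-1.71], [1.35,-1.19,-3.49,3.25,-4.53], [-0.26,-1.29,5.41,-2.30,5.11], [0.26,-0.36,-3.48,1.48,-2.93]]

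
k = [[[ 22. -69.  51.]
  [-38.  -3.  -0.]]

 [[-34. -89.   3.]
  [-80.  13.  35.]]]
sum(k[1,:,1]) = -76.0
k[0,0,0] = 22.0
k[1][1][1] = 13.0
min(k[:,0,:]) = -89.0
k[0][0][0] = 22.0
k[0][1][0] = -38.0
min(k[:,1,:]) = -80.0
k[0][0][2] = 51.0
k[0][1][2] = -0.0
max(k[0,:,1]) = -3.0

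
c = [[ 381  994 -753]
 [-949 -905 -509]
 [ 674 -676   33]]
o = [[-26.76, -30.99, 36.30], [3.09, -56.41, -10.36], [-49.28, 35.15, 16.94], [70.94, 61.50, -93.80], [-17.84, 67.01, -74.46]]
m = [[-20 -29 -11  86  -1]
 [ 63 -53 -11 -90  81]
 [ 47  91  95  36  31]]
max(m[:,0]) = 63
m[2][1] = 91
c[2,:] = [674, -676, 33]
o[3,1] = 61.5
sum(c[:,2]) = -1229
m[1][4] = 81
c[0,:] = [381, 994, -753]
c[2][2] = 33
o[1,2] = -10.36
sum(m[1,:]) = -10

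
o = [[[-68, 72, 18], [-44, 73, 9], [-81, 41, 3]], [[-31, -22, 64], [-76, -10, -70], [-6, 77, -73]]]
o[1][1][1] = -10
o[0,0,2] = 18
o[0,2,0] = -81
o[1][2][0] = -6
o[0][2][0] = -81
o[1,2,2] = -73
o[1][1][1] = -10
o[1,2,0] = -6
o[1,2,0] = -6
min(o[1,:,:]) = -76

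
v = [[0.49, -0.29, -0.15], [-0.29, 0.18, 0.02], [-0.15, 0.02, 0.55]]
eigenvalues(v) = [-0.0, 0.76, 0.46]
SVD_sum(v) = [[0.41, -0.21, -0.31], [-0.21, 0.11, 0.16], [-0.31, 0.16, 0.24]] + [[0.08,-0.08,0.16], [-0.08,0.07,-0.14], [0.16,-0.14,0.31]] + [[-0.00, -0.00, -0.0],  [-0.00, -0.0, -0.00],  [-0.00, -0.00, -0.00]]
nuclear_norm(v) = 1.22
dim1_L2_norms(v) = [0.59, 0.34, 0.57]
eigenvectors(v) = [[0.53, 0.73, 0.43],[0.84, -0.39, -0.38],[0.11, -0.56, 0.82]]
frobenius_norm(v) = 0.89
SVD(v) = [[-0.73,  0.43,  0.53],[0.39,  -0.38,  0.84],[0.56,  0.82,  0.11]] @ diag([0.7585567516994306, 0.46215921698053125, 0.0007159686799617575]) @ [[-0.73, 0.39, 0.56], [0.43, -0.38, 0.82], [-0.53, -0.84, -0.11]]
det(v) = -0.00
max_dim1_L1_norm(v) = 0.93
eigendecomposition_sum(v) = [[-0.00, -0.00, -0.00], [-0.0, -0.0, -0.00], [-0.0, -0.0, -0.0]] + [[0.41, -0.21, -0.31], [-0.21, 0.11, 0.16], [-0.31, 0.16, 0.24]] + [[0.08, -0.08, 0.16], [-0.08, 0.07, -0.14], [0.16, -0.14, 0.31]]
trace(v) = 1.22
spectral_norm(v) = 0.76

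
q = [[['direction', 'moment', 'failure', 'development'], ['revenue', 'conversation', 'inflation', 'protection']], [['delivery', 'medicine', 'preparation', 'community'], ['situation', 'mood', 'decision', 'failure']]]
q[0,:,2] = ['failure', 'inflation']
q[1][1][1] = 'mood'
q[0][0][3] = 'development'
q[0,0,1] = 'moment'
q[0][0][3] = 'development'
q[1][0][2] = 'preparation'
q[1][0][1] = 'medicine'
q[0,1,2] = 'inflation'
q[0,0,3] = 'development'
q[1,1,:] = ['situation', 'mood', 'decision', 'failure']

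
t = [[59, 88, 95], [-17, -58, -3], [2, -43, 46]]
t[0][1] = 88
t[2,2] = 46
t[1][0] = -17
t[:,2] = [95, -3, 46]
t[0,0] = 59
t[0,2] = 95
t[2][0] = 2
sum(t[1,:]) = -78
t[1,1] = -58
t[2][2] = 46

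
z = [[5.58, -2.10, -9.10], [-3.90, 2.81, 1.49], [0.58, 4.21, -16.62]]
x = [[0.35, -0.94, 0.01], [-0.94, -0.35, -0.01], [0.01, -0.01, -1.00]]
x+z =[[5.93,  -3.04,  -9.09], [-4.84,  2.46,  1.48], [0.59,  4.2,  -17.62]]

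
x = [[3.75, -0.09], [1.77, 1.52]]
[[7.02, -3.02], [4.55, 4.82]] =x @ [[1.89, -0.71], [0.79, 4.00]]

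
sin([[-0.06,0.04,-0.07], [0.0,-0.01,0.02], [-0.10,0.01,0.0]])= [[-0.06, 0.04, -0.07],[-0.00, -0.01, 0.02],[-0.10, 0.01, 0.0]]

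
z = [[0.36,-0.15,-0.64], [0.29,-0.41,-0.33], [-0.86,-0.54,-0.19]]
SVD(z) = [[-0.26, -0.75, 0.61], [-0.09, -0.61, -0.78], [0.96, -0.25, 0.09]] @ diag([1.0452504917020262, 0.9137636110421461, 0.25017488429474666]) @ [[-0.90, -0.43, 0.01], [-0.25, 0.55, 0.80], [-0.35, 0.72, -0.60]]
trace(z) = -0.24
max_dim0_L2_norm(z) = 0.98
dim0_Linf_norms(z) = [0.86, 0.54, 0.64]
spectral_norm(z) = 1.05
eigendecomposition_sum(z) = [[0.55, 0.08, -0.34], [0.26, 0.03, -0.16], [-0.55, -0.07, 0.34]] + [[-0.08,0.15,-0.01], [0.11,-0.20,0.01], [-0.11,0.2,-0.01]] + [[-0.11, -0.38, -0.29],[-0.07, -0.24, -0.19],[-0.2, -0.67, -0.51]]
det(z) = 0.24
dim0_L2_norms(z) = [0.98, 0.69, 0.74]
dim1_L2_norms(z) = [0.75, 0.6, 1.03]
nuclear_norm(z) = 2.21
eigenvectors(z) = [[-0.67, -0.47, 0.47], [-0.31, 0.62, 0.3], [0.67, -0.63, 0.83]]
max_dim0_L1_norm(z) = 1.51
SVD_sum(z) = [[0.24, 0.11, -0.00], [0.08, 0.04, -0.0], [-0.91, -0.43, 0.01]] + [[0.17, -0.37, -0.55], [0.14, -0.31, -0.45], [0.06, -0.13, -0.18]] + [[-0.05,0.11,-0.09], [0.07,-0.14,0.12], [-0.01,0.02,-0.01]]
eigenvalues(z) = [0.93, -0.3, -0.87]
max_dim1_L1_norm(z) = 1.59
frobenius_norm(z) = 1.41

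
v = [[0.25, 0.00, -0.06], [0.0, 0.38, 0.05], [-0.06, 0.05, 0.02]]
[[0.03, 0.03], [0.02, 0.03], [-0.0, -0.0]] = v@[[0.09,0.12],  [0.07,0.07],  [-0.13,0.05]]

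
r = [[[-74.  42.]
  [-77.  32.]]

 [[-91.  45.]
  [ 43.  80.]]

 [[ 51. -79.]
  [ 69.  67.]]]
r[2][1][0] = 69.0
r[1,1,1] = 80.0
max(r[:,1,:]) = 80.0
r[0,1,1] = 32.0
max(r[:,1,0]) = 69.0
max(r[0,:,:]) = 42.0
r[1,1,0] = 43.0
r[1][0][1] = 45.0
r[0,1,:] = [-77.0, 32.0]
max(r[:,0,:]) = 51.0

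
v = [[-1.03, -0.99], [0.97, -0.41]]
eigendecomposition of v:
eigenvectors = [[(0.71+0j), (0.71-0j)], [-0.22-0.67j, (-0.22+0.67j)]]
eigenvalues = [(-0.72+0.93j), (-0.72-0.93j)]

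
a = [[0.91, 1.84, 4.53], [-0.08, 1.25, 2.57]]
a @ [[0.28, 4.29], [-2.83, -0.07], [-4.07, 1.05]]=[[-23.39, 8.53], [-14.02, 2.27]]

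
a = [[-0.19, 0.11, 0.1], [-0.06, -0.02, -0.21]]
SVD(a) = [[-0.83, 0.55], [0.55, 0.83]] @ diag([0.25687585618572284, 0.20078544396656803]) @ [[0.49,-0.40,-0.78], [-0.77,0.22,-0.60]]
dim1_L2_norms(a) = [0.24, 0.22]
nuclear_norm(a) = 0.46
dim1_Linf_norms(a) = [0.19, 0.21]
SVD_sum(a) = [[-0.1, 0.09, 0.17],[0.07, -0.06, -0.11]] + [[-0.09, 0.02, -0.07], [-0.13, 0.04, -0.10]]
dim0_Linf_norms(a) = [0.19, 0.11, 0.21]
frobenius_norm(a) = 0.33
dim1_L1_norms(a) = [0.4, 0.29]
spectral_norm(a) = 0.26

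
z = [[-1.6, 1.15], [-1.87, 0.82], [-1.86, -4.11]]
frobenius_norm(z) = 5.33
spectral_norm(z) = 4.53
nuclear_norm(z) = 7.34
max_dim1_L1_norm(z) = 5.97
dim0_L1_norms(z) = [5.33, 6.08]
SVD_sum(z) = [[0.18,0.46], [0.03,0.08], [-1.63,-4.20]] + [[-1.78, 0.69], [-1.9, 0.74], [-0.23, 0.09]]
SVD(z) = [[-0.11, 0.68], [-0.02, 0.73], [0.99, 0.09]] @ diag([4.532293057889212, 2.803893656579946]) @ [[-0.36, -0.93], [-0.93, 0.36]]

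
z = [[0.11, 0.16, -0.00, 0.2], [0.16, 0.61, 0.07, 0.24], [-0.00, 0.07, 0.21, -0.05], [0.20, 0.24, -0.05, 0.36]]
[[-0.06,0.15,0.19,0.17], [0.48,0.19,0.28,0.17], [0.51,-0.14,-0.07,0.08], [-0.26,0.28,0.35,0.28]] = z@ [[-0.73,-0.97,1.22,0.31],[1.06,0.16,0.11,-0.19],[1.89,-0.43,-0.32,0.63],[-0.76,1.15,0.18,0.81]]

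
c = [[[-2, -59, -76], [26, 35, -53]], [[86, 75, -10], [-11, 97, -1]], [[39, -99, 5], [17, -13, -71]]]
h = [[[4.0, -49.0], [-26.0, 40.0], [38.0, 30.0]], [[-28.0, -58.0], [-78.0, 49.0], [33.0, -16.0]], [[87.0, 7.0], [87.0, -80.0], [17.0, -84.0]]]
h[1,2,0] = 33.0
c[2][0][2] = 5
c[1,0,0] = 86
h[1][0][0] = -28.0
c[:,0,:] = [[-2, -59, -76], [86, 75, -10], [39, -99, 5]]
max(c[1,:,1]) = 97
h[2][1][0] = 87.0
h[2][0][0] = 87.0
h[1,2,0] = 33.0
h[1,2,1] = -16.0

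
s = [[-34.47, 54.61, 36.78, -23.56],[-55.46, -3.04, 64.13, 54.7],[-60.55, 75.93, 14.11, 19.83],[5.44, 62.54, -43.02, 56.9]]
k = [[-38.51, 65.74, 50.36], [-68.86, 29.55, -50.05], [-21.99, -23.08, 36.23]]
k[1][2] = -50.05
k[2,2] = 36.23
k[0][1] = 65.74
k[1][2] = -50.05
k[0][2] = 50.36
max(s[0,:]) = 54.61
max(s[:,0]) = 5.44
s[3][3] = 56.9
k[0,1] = 65.74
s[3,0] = 5.44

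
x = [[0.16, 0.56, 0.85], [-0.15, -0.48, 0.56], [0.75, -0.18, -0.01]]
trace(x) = -0.33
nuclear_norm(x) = 2.54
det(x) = 0.58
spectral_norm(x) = 1.06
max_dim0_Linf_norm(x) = 0.85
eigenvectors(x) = [[(-0.78+0j), (0.01-0.51j), 0.01+0.51j], [-0.16+0.00j, 0.70+0.00j, 0.70-0.00j], [-0.60+0.00j, (-0.18+0.47j), -0.18-0.47j]]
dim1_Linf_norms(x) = [0.85, 0.56, 0.75]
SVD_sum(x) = [[0.10, 0.36, 0.93], [0.03, 0.12, 0.31], [0.00, 0.0, 0.0]] + [[0.08, 0.00, -0.01], [-0.23, -0.01, 0.03], [0.73, 0.03, -0.09]] + [[-0.02,  0.19,  -0.07],  [0.05,  -0.59,  0.22],  [0.02,  -0.21,  0.08]]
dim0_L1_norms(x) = [1.06, 1.22, 1.42]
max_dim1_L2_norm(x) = 1.03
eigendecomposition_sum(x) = [[0.49-0.00j,0.13+0.00j,(0.53+0j)], [(0.1-0j),0.03+0.00j,0.10+0.00j], [(0.38-0j),0.10+0.00j,0.40+0.00j]] + [[(-0.17+0.09j), (0.22+0.19j), (0.16-0.16j)], [-0.12-0.23j, (-0.25+0.3j), 0.23+0.22j], [0.19-0.02j, (-0.14-0.25j), (-0.21+0.1j)]] + [[-0.17-0.09j, (0.22-0.19j), 0.16+0.16j], [(-0.12+0.23j), (-0.25-0.3j), 0.23-0.22j], [(0.19+0.02j), (-0.14+0.25j), -0.21-0.10j]]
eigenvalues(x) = [(0.92+0j), (-0.63+0.49j), (-0.63-0.49j)]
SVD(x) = [[-0.95, 0.1, -0.3], [-0.31, -0.30, 0.90], [-0.00, 0.95, 0.32]] @ diag([1.0592953311864781, 0.778577625257934, 0.7034986018282099]) @ [[-0.1,-0.36,-0.93],[0.99,0.04,-0.12],[0.08,-0.93,0.35]]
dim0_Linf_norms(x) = [0.75, 0.56, 0.85]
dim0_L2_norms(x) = [0.78, 0.76, 1.02]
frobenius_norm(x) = 1.49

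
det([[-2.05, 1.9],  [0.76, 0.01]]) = -1.465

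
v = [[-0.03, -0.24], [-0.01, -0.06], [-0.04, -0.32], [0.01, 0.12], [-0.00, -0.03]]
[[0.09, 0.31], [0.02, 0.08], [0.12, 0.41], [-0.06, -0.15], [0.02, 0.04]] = v @ [[2.06, 0.3], [-0.63, -1.31]]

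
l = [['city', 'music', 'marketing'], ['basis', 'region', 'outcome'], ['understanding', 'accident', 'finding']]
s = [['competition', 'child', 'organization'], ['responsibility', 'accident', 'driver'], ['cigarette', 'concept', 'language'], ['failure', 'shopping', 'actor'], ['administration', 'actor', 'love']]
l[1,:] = ['basis', 'region', 'outcome']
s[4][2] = 'love'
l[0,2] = 'marketing'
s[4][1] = 'actor'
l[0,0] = 'city'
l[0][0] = 'city'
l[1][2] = 'outcome'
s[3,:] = ['failure', 'shopping', 'actor']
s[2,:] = ['cigarette', 'concept', 'language']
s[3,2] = 'actor'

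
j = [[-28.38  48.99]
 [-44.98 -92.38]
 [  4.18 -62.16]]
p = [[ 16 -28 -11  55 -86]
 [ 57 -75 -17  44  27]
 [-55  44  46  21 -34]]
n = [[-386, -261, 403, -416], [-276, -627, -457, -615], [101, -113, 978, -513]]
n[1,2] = -457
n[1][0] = -276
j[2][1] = -62.16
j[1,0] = -44.98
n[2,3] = -513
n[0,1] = -261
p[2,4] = -34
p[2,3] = 21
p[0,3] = 55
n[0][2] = 403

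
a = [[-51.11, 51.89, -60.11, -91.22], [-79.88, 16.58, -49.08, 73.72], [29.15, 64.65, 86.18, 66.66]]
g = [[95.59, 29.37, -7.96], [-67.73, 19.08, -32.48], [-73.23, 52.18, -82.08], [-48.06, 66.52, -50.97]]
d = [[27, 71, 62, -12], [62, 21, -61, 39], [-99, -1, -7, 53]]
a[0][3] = -91.22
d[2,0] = -99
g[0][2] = -7.96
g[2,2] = -82.08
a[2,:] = [29.15, 64.65, 86.18, 66.66]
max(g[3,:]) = 66.52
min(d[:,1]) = -1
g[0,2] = -7.96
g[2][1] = 52.18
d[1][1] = 21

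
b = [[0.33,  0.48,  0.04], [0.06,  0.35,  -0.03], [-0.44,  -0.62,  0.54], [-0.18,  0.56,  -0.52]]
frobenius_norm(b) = 1.40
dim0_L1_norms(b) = [1.01, 2.01, 1.13]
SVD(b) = [[-0.36, 0.63, -0.47], [-0.25, 0.12, -0.52], [0.72, -0.2, -0.64], [-0.53, -0.75, -0.31]] @ diag([1.2566201998097655, 0.5315464795859643, 0.30374991929189643]) @ [[-0.28, -0.80, 0.53],  [0.82, 0.09, 0.57],  [0.5, -0.59, -0.63]]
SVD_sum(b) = [[0.13, 0.37, -0.24], [0.09, 0.25, -0.16], [-0.26, -0.73, 0.48], [0.19, 0.54, -0.35]] + [[0.27, 0.03, 0.19], [0.05, 0.01, 0.04], [-0.08, -0.01, -0.06], [-0.32, -0.03, -0.23]] + [[-0.07, 0.08, 0.09], [-0.08, 0.09, 0.10], [-0.10, 0.12, 0.12], [-0.05, 0.06, 0.06]]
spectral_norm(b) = 1.26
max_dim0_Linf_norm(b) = 0.62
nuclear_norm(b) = 2.09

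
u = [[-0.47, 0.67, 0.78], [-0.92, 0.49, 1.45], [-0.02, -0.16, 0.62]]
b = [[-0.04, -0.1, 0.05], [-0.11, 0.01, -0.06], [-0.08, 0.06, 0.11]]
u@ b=[[-0.12, 0.10, 0.02], [-0.13, 0.18, 0.08], [-0.03, 0.04, 0.08]]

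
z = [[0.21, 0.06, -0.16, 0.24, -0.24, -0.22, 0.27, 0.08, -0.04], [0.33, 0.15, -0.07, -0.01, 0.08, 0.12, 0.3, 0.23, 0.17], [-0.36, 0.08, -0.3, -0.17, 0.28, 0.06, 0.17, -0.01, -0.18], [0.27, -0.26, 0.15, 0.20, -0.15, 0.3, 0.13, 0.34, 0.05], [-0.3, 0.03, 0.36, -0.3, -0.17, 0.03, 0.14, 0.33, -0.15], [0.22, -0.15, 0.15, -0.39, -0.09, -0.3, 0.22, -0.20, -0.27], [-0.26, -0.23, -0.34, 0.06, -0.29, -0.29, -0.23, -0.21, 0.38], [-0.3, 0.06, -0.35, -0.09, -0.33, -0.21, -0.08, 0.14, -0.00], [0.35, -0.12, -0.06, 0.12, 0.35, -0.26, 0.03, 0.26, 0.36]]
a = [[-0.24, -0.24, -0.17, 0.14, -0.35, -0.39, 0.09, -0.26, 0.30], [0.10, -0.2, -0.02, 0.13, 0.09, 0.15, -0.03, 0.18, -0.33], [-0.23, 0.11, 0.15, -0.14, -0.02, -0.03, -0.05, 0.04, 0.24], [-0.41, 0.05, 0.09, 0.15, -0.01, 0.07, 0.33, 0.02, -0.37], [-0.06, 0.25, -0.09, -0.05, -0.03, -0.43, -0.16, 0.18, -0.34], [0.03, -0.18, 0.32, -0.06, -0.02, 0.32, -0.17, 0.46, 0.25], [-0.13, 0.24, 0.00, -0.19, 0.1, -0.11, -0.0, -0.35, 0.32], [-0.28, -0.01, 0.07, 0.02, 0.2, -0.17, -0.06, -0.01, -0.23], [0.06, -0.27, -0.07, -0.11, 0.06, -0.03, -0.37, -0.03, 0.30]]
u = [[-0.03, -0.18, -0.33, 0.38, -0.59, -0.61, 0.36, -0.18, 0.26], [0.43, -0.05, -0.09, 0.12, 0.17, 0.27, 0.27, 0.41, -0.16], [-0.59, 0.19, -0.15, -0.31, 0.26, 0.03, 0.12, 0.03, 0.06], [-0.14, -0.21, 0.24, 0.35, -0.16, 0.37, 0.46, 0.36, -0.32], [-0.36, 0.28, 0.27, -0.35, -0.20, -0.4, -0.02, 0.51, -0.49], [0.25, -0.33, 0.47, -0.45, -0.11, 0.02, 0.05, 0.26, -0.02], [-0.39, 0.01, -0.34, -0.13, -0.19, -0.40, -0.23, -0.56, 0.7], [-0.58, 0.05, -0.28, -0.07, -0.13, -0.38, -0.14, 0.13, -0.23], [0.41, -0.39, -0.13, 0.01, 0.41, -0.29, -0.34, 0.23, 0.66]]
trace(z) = 0.06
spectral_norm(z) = 1.09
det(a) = 0.00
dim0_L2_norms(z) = [0.88, 0.44, 0.73, 0.63, 0.72, 0.67, 0.58, 0.67, 0.66]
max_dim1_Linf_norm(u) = 0.7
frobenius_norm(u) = 2.87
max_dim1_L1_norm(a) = 2.18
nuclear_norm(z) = 5.46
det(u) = -0.01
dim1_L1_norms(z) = [1.52, 1.46, 1.61, 1.85, 1.81, 1.99, 2.29, 1.56, 1.91]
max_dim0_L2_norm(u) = 1.19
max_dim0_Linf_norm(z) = 0.39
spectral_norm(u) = 1.70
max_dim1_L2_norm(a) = 0.78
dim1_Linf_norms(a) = [0.39, 0.33, 0.24, 0.41, 0.43, 0.46, 0.35, 0.28, 0.37]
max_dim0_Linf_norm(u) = 0.7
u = z + a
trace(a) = 0.44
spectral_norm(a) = 1.01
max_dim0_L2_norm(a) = 0.9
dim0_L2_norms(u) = [1.18, 0.68, 0.84, 0.85, 0.86, 1.06, 0.79, 1.02, 1.19]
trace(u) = 0.50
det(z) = -0.00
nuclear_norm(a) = 4.37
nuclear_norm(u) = 7.27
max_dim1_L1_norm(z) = 2.29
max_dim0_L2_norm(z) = 0.88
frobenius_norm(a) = 1.83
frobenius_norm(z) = 2.02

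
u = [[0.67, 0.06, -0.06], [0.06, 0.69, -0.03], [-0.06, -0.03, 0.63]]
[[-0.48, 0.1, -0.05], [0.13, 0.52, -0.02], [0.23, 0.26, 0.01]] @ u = [[-0.31, 0.04, -0.01], [0.12, 0.37, -0.04], [0.17, 0.19, -0.02]]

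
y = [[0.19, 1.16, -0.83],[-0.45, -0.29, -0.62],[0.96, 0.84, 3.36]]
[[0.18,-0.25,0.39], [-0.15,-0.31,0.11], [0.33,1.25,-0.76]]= y @ [[0.29, 0.3, 0.03], [0.10, -0.05, 0.14], [-0.01, 0.30, -0.27]]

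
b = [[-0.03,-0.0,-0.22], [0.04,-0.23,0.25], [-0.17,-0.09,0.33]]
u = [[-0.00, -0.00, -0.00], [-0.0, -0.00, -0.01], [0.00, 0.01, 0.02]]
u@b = [[0.00, 0.00, 0.00], [0.00, 0.00, -0.0], [-0.0, -0.0, 0.01]]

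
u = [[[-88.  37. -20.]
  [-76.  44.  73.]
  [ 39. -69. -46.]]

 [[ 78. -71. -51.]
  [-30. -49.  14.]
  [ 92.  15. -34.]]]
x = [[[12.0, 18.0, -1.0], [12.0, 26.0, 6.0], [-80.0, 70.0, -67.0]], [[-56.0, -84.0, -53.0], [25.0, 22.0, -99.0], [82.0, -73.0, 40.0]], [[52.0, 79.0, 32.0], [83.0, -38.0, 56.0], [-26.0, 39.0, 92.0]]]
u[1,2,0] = 92.0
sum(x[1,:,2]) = -112.0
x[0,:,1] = [18.0, 26.0, 70.0]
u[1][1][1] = -49.0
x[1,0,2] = -53.0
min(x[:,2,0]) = -80.0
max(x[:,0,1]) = 79.0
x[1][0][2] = -53.0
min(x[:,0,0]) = -56.0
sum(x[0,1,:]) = 44.0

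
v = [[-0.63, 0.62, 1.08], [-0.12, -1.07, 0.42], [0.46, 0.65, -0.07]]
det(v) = 0.69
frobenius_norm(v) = 1.98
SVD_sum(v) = [[-0.27, 1.01, 0.56], [0.16, -0.58, -0.32], [-0.10, 0.35, 0.19]] + [[-0.36, -0.39, 0.52], [-0.45, -0.47, 0.64], [0.3, 0.32, -0.43]] + [[0.01, -0.00, 0.00], [0.17, -0.01, 0.11], [0.26, -0.02, 0.16]]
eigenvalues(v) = [0.53, -1.04, -1.26]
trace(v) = -1.77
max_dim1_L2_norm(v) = 1.4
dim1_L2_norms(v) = [1.4, 1.16, 0.8]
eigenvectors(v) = [[-0.71, 0.70, -0.13], [-0.13, -0.7, 0.89], [-0.69, 0.14, -0.44]]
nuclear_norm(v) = 3.11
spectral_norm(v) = 1.43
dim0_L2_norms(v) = [0.79, 1.4, 1.16]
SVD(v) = [[0.83, 0.56, 0.02], [-0.48, 0.69, 0.55], [0.29, -0.46, 0.84]] @ diag([1.427773031552291, 1.3235601414942255, 0.36339059181515415]) @ [[-0.23, 0.85, 0.47], [-0.49, -0.52, 0.7], [0.84, -0.07, 0.54]]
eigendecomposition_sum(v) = [[0.13, 0.20, 0.37], [0.02, 0.04, 0.07], [0.12, 0.20, 0.36]] + [[-0.91, 0.31, 0.88], [0.92, -0.31, -0.89], [-0.19, 0.06, 0.18]] + [[0.15,  0.11,  -0.18], [-1.06,  -0.80,  1.25], [0.52,  0.39,  -0.61]]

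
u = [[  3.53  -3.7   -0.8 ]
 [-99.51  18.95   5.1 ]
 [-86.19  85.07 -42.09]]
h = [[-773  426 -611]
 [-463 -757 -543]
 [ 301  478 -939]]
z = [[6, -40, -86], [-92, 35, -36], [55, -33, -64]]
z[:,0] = [6, -92, 55]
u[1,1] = 18.95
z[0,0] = 6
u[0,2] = -0.8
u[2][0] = -86.19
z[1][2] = -36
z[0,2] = -86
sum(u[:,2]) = -37.790000000000006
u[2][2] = -42.09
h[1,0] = -463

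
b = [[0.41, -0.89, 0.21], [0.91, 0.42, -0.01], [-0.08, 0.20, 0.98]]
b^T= [[0.41, 0.91, -0.08],[-0.89, 0.42, 0.2],[0.21, -0.01, 0.98]]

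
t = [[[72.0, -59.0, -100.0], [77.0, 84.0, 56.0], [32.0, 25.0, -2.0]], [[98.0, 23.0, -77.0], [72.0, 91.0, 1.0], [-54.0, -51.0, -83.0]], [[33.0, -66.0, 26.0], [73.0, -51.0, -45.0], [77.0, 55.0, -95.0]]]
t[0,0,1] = -59.0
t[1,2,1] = -51.0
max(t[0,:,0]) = 77.0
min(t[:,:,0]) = -54.0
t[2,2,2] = -95.0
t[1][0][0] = 98.0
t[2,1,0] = 73.0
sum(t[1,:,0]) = 116.0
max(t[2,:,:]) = 77.0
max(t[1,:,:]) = 98.0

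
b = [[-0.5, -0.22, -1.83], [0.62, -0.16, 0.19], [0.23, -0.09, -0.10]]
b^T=[[-0.50, 0.62, 0.23], [-0.22, -0.16, -0.09], [-1.83, 0.19, -0.1]]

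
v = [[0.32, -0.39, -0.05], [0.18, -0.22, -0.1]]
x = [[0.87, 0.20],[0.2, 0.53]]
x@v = [[0.31, -0.38, -0.06], [0.16, -0.19, -0.06]]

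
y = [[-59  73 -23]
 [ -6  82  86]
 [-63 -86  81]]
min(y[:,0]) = -63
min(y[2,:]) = -86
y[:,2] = [-23, 86, 81]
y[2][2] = 81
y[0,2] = -23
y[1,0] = -6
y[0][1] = 73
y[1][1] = 82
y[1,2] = 86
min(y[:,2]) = -23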